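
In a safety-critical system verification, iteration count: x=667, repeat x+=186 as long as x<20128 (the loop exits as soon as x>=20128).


Step 1: x goes from 667 toward 20128 by 186; the body runs while x<20128, so iterations = ceil((bound-start)/step)
Step 2: Distance=19461
Step 3: ceil(19461/186)=105

105


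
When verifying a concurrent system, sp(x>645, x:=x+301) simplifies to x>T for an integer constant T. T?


Formula: sp(P, x:=E) = exists old_x. (x = E[old_x/x]) AND P[old_x/x] (old_x is the value of x before the assignment; eliminate old_x by solving x = E[old_x/x] for old_x)
Step 1: Precondition P: x>645, i.e. old_x > 645
Step 2: Assignment gives x = old_x + 301, so old_x = x - 301
Step 3: Substitute into P: x - 301 > 645
Step 4: Simplify: x > 645+301 = 946

946


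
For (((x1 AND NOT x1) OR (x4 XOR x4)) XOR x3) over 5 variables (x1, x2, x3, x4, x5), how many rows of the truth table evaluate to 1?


Formula: (((x1 AND NOT x1) OR (x4 XOR x4)) XOR x3) over 5 vars (32 rows)
Evaluate each row (x1, x2, x3, x4, x5 as bits, MSB first):
  row 0 [00000]: (((0 AND NOT 0) OR (0 XOR 0)) XOR 0) -> 0
  row 1 [00001]: (((0 AND NOT 0) OR (0 XOR 0)) XOR 0) -> 0
  row 2 [00010]: (((0 AND NOT 0) OR (1 XOR 1)) XOR 0) -> 0
  row 3 [00011]: (((0 AND NOT 0) OR (1 XOR 1)) XOR 0) -> 0
  row 4 [00100]: (((0 AND NOT 0) OR (0 XOR 0)) XOR 1) -> 1
  row 5 [00101]: (((0 AND NOT 0) OR (0 XOR 0)) XOR 1) -> 1
  row 6 [00110]: (((0 AND NOT 0) OR (1 XOR 1)) XOR 1) -> 1
  row 7 [00111]: (((0 AND NOT 0) OR (1 XOR 1)) XOR 1) -> 1
  row 8 [01000]: (((0 AND NOT 0) OR (0 XOR 0)) XOR 0) -> 0
  row 9 [01001]: (((0 AND NOT 0) OR (0 XOR 0)) XOR 0) -> 0
  row 10 [01010]: (((0 AND NOT 0) OR (1 XOR 1)) XOR 0) -> 0
  row 11 [01011]: (((0 AND NOT 0) OR (1 XOR 1)) XOR 0) -> 0
  row 12 [01100]: (((0 AND NOT 0) OR (0 XOR 0)) XOR 1) -> 1
  row 13 [01101]: (((0 AND NOT 0) OR (0 XOR 0)) XOR 1) -> 1
  row 14 [01110]: (((0 AND NOT 0) OR (1 XOR 1)) XOR 1) -> 1
  row 15 [01111]: (((0 AND NOT 0) OR (1 XOR 1)) XOR 1) -> 1
  row 16 [10000]: (((1 AND NOT 1) OR (0 XOR 0)) XOR 0) -> 0
  row 17 [10001]: (((1 AND NOT 1) OR (0 XOR 0)) XOR 0) -> 0
  row 18 [10010]: (((1 AND NOT 1) OR (1 XOR 1)) XOR 0) -> 0
  row 19 [10011]: (((1 AND NOT 1) OR (1 XOR 1)) XOR 0) -> 0
  row 20 [10100]: (((1 AND NOT 1) OR (0 XOR 0)) XOR 1) -> 1
  row 21 [10101]: (((1 AND NOT 1) OR (0 XOR 0)) XOR 1) -> 1
  row 22 [10110]: (((1 AND NOT 1) OR (1 XOR 1)) XOR 1) -> 1
  row 23 [10111]: (((1 AND NOT 1) OR (1 XOR 1)) XOR 1) -> 1
  row 24 [11000]: (((1 AND NOT 1) OR (0 XOR 0)) XOR 0) -> 0
  row 25 [11001]: (((1 AND NOT 1) OR (0 XOR 0)) XOR 0) -> 0
  row 26 [11010]: (((1 AND NOT 1) OR (1 XOR 1)) XOR 0) -> 0
  row 27 [11011]: (((1 AND NOT 1) OR (1 XOR 1)) XOR 0) -> 0
  row 28 [11100]: (((1 AND NOT 1) OR (0 XOR 0)) XOR 1) -> 1
  row 29 [11101]: (((1 AND NOT 1) OR (0 XOR 0)) XOR 1) -> 1
  row 30 [11110]: (((1 AND NOT 1) OR (1 XOR 1)) XOR 1) -> 1
  row 31 [11111]: (((1 AND NOT 1) OR (1 XOR 1)) XOR 1) -> 1
Full result column, 8 rows per line (x1,x2 fixed per line; x3,x4,x5 runs 000..111 left to right):
  rows 0-7 [x1,x2=00]: 00001111  (ones: 4)
  rows 8-15 [x1,x2=01]: 00001111  (ones: 4)
  rows 16-23 [x1,x2=10]: 00001111  (ones: 4)
  rows 24-31 [x1,x2=11]: 00001111  (ones: 4)
Count of 1-rows = 4+4+4+4 = 16

16


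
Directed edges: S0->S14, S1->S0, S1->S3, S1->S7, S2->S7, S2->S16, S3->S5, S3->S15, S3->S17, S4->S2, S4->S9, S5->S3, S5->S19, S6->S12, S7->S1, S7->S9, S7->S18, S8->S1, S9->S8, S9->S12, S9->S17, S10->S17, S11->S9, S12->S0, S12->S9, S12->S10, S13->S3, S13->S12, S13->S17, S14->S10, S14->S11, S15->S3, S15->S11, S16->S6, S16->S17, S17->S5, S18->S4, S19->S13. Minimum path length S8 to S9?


BFS layer-by-layer from S8:
  dist 0: {S8}
  dist 1: {S1}
  dist 2: {S0, S3, S7}
  dist 3: {S5, S9, S14, S15, S17, S18}
  -> S9 reached at distance 3
Shortest path length = 3

3


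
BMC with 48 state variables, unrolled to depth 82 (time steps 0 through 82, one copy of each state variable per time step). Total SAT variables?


BMC unrolls to depth k, creating one copy of each state var for steps 0..k.
Step count = 82 + 1 = 83 (steps 0 through 82)
Vars per step = 48
Total = 48 * 83 = 3984

3984


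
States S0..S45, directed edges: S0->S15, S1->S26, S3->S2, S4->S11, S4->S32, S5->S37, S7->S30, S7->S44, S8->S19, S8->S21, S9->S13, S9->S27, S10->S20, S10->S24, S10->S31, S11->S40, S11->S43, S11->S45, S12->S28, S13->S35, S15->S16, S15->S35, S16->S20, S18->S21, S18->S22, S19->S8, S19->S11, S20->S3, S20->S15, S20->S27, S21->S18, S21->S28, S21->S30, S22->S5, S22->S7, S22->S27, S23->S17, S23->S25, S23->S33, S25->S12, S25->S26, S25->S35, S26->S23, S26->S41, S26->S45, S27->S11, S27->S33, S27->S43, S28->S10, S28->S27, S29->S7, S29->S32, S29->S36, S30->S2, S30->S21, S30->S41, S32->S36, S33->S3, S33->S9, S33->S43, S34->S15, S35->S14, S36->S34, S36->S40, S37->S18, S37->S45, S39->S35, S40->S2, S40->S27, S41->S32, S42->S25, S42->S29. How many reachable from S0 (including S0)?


BFS from S0:
  layer 0: {S0}
  layer 1: {S15}
  layer 2: {S16, S35}
  layer 3: {S14, S20}
  layer 4: {S3, S27}
  layer 5: {S2, S11, S33, S43}
  layer 6: {S9, S40, S45}
  layer 7: {S13}
Reachable set: {S0, S2, S3, S9, S11, S13, S14, S15, S16, S20, S27, S33, S35, S40, S43, S45}
Count = 16

16


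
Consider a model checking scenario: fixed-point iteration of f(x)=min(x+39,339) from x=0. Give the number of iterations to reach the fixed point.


Step 1: x=0, cap=339, increment=39
Step 2: x grows by 39 each step until capped at 339; fixed point is x=339
Step 3: iterations = ceil(339/39) = 9

9


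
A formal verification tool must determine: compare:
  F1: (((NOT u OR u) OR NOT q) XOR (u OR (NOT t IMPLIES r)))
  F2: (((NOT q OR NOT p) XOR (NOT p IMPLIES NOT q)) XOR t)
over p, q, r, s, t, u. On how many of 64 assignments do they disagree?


F1 = (((NOT u OR u) OR NOT q) XOR (u OR (NOT t IMPLIES r)))
F2 = (((NOT q OR NOT p) XOR (NOT p IMPLIES NOT q)) XOR t)
Evaluate both on each of 64 rows (bits = p,q,r,s,t,u):
  row 0 [000000]: F1=1 F2=0 (differ) -> 1
  row 1 [000001]: F1=0 F2=0 -> 0
  row 2 [000010]: F1=0 F2=1 (differ) -> 1
  row 3 [000011]: F1=0 F2=1 (differ) -> 1
  row 4 [000100]: F1=1 F2=0 (differ) -> 1
  (every remaining row is evaluated the same way; all 64 results are listed next)
Full result column, 8 rows per line (p,q,r fixed per line; s,t,u runs 000..111 left to right):
  rows 0-7 [p,q,r=000]: 10111011  (ones: 6)
  rows 8-15 [p,q,r=001]: 00110011  (ones: 4)
  rows 16-23 [p,q,r=010]: 01000100  (ones: 2)
  rows 24-31 [p,q,r=011]: 11001100  (ones: 4)
  rows 32-39 [p,q,r=100]: 10111011  (ones: 6)
  rows 40-47 [p,q,r=101]: 00110011  (ones: 4)
  rows 48-55 [p,q,r=110]: 01000100  (ones: 2)
  rows 56-63 [p,q,r=111]: 11001100  (ones: 4)
Disagreements = 6+4+2+4+6+4+2+4 = 32

32


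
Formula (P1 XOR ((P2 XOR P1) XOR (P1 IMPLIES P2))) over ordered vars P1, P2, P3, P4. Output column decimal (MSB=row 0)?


Formula: (P1 XOR ((P2 XOR P1) XOR (P1 IMPLIES P2))) over P1, P2, P3, P4 (16 rows)
Evaluate each row (bits = P1,P2,P3,P4, MSB first):
  row 0 [0000]: (0 XOR ((0 XOR 0) XOR (0 IMPLIES 0))) -> 1
  row 1 [0001]: (0 XOR ((0 XOR 0) XOR (0 IMPLIES 0))) -> 1
  row 2 [0010]: (0 XOR ((0 XOR 0) XOR (0 IMPLIES 0))) -> 1
  row 3 [0011]: (0 XOR ((0 XOR 0) XOR (0 IMPLIES 0))) -> 1
  row 4 [0100]: (0 XOR ((1 XOR 0) XOR (0 IMPLIES 1))) -> 0
  row 5 [0101]: (0 XOR ((1 XOR 0) XOR (0 IMPLIES 1))) -> 0
  row 6 [0110]: (0 XOR ((1 XOR 0) XOR (0 IMPLIES 1))) -> 0
  row 7 [0111]: (0 XOR ((1 XOR 0) XOR (0 IMPLIES 1))) -> 0
  row 8 [1000]: (1 XOR ((0 XOR 1) XOR (1 IMPLIES 0))) -> 0
  row 9 [1001]: (1 XOR ((0 XOR 1) XOR (1 IMPLIES 0))) -> 0
  row 10 [1010]: (1 XOR ((0 XOR 1) XOR (1 IMPLIES 0))) -> 0
  row 11 [1011]: (1 XOR ((0 XOR 1) XOR (1 IMPLIES 0))) -> 0
  row 12 [1100]: (1 XOR ((1 XOR 1) XOR (1 IMPLIES 1))) -> 0
  row 13 [1101]: (1 XOR ((1 XOR 1) XOR (1 IMPLIES 1))) -> 0
  row 14 [1110]: (1 XOR ((1 XOR 1) XOR (1 IMPLIES 1))) -> 0
  row 15 [1111]: (1 XOR ((1 XOR 1) XOR (1 IMPLIES 1))) -> 0
Full result column, 4 rows per line (P1,P2 fixed per line; P3,P4 runs 00..11 left to right):
  rows 0-3 [P1,P2=00]: 1111  = hex F
  rows 4-7 [P1,P2=01]: 0000  = hex 0
  rows 8-11 [P1,P2=10]: 0000  = hex 0
  rows 12-15 [P1,P2=11]: 0000  = hex 0
Output column (row 0 .. row 15) = 1111000000000000
Output column grouped in 4s = 1111 0000 0000 0000 = 0xF000
Convert to decimal digit by digit (value = value*16 + digit):
  F -> 15
  15*16 + 0 = 240
  240*16 + 0 = 3840
  3840*16 + 0 = 61440
Decimal = 61440

61440


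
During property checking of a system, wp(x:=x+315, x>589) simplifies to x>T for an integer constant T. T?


Formula: wp(x:=E, P) = P[E/x] (substitute E for x in postcondition)
Step 1: Postcondition: x>589
Step 2: Substitute x+315 for x: x+315>589
Step 3: Solve for x: x > 589-315 = 274

274


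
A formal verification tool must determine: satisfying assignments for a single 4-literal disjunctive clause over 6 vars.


Step 1: Total=2^6=64
Step 2: Unsat when all 4 false: 2^2=4
Step 3: Sat=64-4=60

60


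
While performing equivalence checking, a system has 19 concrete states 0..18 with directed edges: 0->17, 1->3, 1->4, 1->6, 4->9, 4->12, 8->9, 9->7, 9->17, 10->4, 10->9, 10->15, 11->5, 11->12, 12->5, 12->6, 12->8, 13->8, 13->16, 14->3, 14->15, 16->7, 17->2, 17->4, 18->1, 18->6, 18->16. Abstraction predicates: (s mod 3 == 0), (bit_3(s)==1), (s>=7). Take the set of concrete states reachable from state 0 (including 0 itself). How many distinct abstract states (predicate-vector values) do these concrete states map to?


BFS from 0:
Concrete reachable: {0, 2, 4, 5, 6, 7, 8, 9, 12, 17}
Abstract via predicates (s mod 3 == 0), (bit_3(s)==1), (s>=7):
  (0,0,0) <- {2, 4, 5}
  (0,0,1) <- {7, 17}
  (0,1,1) <- {8}
  (1,0,0) <- {0, 6}
  (1,1,1) <- {9, 12}
Distinct abstract states = 5

5


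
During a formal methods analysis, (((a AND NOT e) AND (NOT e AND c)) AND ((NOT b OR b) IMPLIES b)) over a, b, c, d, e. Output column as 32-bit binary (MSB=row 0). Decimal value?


Formula: (((a AND NOT e) AND (NOT e AND c)) AND ((NOT b OR b) IMPLIES b)) over a, b, c, d, e (32 rows)
Evaluate each row (bits = a,b,c,d,e, MSB first):
  row 0 [00000]: (((0 AND NOT 0) AND (NOT 0 AND 0)) AND ((NOT 0 OR 0) IMPLIES 0)) -> 0
  row 1 [00001]: (((0 AND NOT 1) AND (NOT 1 AND 0)) AND ((NOT 0 OR 0) IMPLIES 0)) -> 0
  row 2 [00010]: (((0 AND NOT 0) AND (NOT 0 AND 0)) AND ((NOT 0 OR 0) IMPLIES 0)) -> 0
  row 3 [00011]: (((0 AND NOT 1) AND (NOT 1 AND 0)) AND ((NOT 0 OR 0) IMPLIES 0)) -> 0
  row 4 [00100]: (((0 AND NOT 0) AND (NOT 0 AND 1)) AND ((NOT 0 OR 0) IMPLIES 0)) -> 0
  row 5 [00101]: (((0 AND NOT 1) AND (NOT 1 AND 1)) AND ((NOT 0 OR 0) IMPLIES 0)) -> 0
  row 6 [00110]: (((0 AND NOT 0) AND (NOT 0 AND 1)) AND ((NOT 0 OR 0) IMPLIES 0)) -> 0
  row 7 [00111]: (((0 AND NOT 1) AND (NOT 1 AND 1)) AND ((NOT 0 OR 0) IMPLIES 0)) -> 0
  row 8 [01000]: (((0 AND NOT 0) AND (NOT 0 AND 0)) AND ((NOT 1 OR 1) IMPLIES 1)) -> 0
  row 9 [01001]: (((0 AND NOT 1) AND (NOT 1 AND 0)) AND ((NOT 1 OR 1) IMPLIES 1)) -> 0
  row 10 [01010]: (((0 AND NOT 0) AND (NOT 0 AND 0)) AND ((NOT 1 OR 1) IMPLIES 1)) -> 0
  row 11 [01011]: (((0 AND NOT 1) AND (NOT 1 AND 0)) AND ((NOT 1 OR 1) IMPLIES 1)) -> 0
  row 12 [01100]: (((0 AND NOT 0) AND (NOT 0 AND 1)) AND ((NOT 1 OR 1) IMPLIES 1)) -> 0
  row 13 [01101]: (((0 AND NOT 1) AND (NOT 1 AND 1)) AND ((NOT 1 OR 1) IMPLIES 1)) -> 0
  row 14 [01110]: (((0 AND NOT 0) AND (NOT 0 AND 1)) AND ((NOT 1 OR 1) IMPLIES 1)) -> 0
  row 15 [01111]: (((0 AND NOT 1) AND (NOT 1 AND 1)) AND ((NOT 1 OR 1) IMPLIES 1)) -> 0
  row 16 [10000]: (((1 AND NOT 0) AND (NOT 0 AND 0)) AND ((NOT 0 OR 0) IMPLIES 0)) -> 0
  row 17 [10001]: (((1 AND NOT 1) AND (NOT 1 AND 0)) AND ((NOT 0 OR 0) IMPLIES 0)) -> 0
  row 18 [10010]: (((1 AND NOT 0) AND (NOT 0 AND 0)) AND ((NOT 0 OR 0) IMPLIES 0)) -> 0
  row 19 [10011]: (((1 AND NOT 1) AND (NOT 1 AND 0)) AND ((NOT 0 OR 0) IMPLIES 0)) -> 0
  row 20 [10100]: (((1 AND NOT 0) AND (NOT 0 AND 1)) AND ((NOT 0 OR 0) IMPLIES 0)) -> 0
  row 21 [10101]: (((1 AND NOT 1) AND (NOT 1 AND 1)) AND ((NOT 0 OR 0) IMPLIES 0)) -> 0
  row 22 [10110]: (((1 AND NOT 0) AND (NOT 0 AND 1)) AND ((NOT 0 OR 0) IMPLIES 0)) -> 0
  row 23 [10111]: (((1 AND NOT 1) AND (NOT 1 AND 1)) AND ((NOT 0 OR 0) IMPLIES 0)) -> 0
  row 24 [11000]: (((1 AND NOT 0) AND (NOT 0 AND 0)) AND ((NOT 1 OR 1) IMPLIES 1)) -> 0
  row 25 [11001]: (((1 AND NOT 1) AND (NOT 1 AND 0)) AND ((NOT 1 OR 1) IMPLIES 1)) -> 0
  row 26 [11010]: (((1 AND NOT 0) AND (NOT 0 AND 0)) AND ((NOT 1 OR 1) IMPLIES 1)) -> 0
  row 27 [11011]: (((1 AND NOT 1) AND (NOT 1 AND 0)) AND ((NOT 1 OR 1) IMPLIES 1)) -> 0
  row 28 [11100]: (((1 AND NOT 0) AND (NOT 0 AND 1)) AND ((NOT 1 OR 1) IMPLIES 1)) -> 1
  row 29 [11101]: (((1 AND NOT 1) AND (NOT 1 AND 1)) AND ((NOT 1 OR 1) IMPLIES 1)) -> 0
  row 30 [11110]: (((1 AND NOT 0) AND (NOT 0 AND 1)) AND ((NOT 1 OR 1) IMPLIES 1)) -> 1
  row 31 [11111]: (((1 AND NOT 1) AND (NOT 1 AND 1)) AND ((NOT 1 OR 1) IMPLIES 1)) -> 0
Full result column, 4 rows per line (a,b,c fixed per line; d,e runs 00..11 left to right):
  rows 0-3 [a,b,c=000]: 0000  = hex 0
  rows 4-7 [a,b,c=001]: 0000  = hex 0
  rows 8-11 [a,b,c=010]: 0000  = hex 0
  rows 12-15 [a,b,c=011]: 0000  = hex 0
  rows 16-19 [a,b,c=100]: 0000  = hex 0
  rows 20-23 [a,b,c=101]: 0000  = hex 0
  rows 24-27 [a,b,c=110]: 0000  = hex 0
  rows 28-31 [a,b,c=111]: 1010  = hex A
Output column (row 0 .. row 31) = 00000000000000000000000000001010
Output column grouped in 4s = 0000 0000 0000 0000 0000 0000 0000 1010 = 0x0000000A
Convert to decimal digit by digit (value = value*16 + digit):
  0 -> 0
  0*16 + 0 = 0
  0*16 + 0 = 0
  0*16 + 0 = 0
  0*16 + 0 = 0
  0*16 + 0 = 0
  0*16 + 0 = 0
  0*16 + 10 (A) = 10
Decimal = 10

10


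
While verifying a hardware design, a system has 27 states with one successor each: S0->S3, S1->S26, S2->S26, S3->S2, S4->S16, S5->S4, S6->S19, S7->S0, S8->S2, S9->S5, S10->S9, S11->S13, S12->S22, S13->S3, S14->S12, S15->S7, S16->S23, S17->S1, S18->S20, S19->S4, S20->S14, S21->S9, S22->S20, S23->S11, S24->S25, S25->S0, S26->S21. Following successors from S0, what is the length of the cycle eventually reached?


Trace from S0 until a state repeats:
  S0 -> S3 -> S2 -> S26 -> S21 -> S9 -> S5 -> S4 -> S16 -> S23 -> S11 -> S13 -> S3
S3 first seen at step 1, revisited at step 12.
Cycle length = 12 - 1 = 11

11


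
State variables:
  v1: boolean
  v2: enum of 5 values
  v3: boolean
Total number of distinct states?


State space = product of domain sizes of all variables.
Domain sizes:
  v1 (boolean): 2
  v2 (enum of 5 values): 5
  v3 (boolean): 2
Product = 2 * 5 * 2 = 20

20


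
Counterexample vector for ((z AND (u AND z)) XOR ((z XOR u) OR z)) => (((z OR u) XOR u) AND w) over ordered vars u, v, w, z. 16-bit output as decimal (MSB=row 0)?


F1 = ((z AND (u AND z)) XOR ((z XOR u) OR z))
F2 = (((z OR u) XOR u) AND w)
Counterexample to F1=>F2 is where F1=1 and F2=0.
Evaluate each row (bits = u,v,w,z, MSB first):
  row 0 [0000]: F1=0 F2=0 -> F1&~F2 -> 0
  row 1 [0001]: F1=1 F2=0 -> F1&~F2 -> 1
  row 2 [0010]: F1=0 F2=0 -> F1&~F2 -> 0
  row 3 [0011]: F1=1 F2=1 -> F1&~F2 -> 0
  row 4 [0100]: F1=0 F2=0 -> F1&~F2 -> 0
  row 5 [0101]: F1=1 F2=0 -> F1&~F2 -> 1
  row 6 [0110]: F1=0 F2=0 -> F1&~F2 -> 0
  row 7 [0111]: F1=1 F2=1 -> F1&~F2 -> 0
  row 8 [1000]: F1=1 F2=0 -> F1&~F2 -> 1
  row 9 [1001]: F1=0 F2=0 -> F1&~F2 -> 0
  row 10 [1010]: F1=1 F2=0 -> F1&~F2 -> 1
  row 11 [1011]: F1=0 F2=0 -> F1&~F2 -> 0
  row 12 [1100]: F1=1 F2=0 -> F1&~F2 -> 1
  row 13 [1101]: F1=0 F2=0 -> F1&~F2 -> 0
  row 14 [1110]: F1=1 F2=0 -> F1&~F2 -> 1
  row 15 [1111]: F1=0 F2=0 -> F1&~F2 -> 0
Full result column, 4 rows per line (u,v fixed per line; w,z runs 00..11 left to right):
  rows 0-3 [u,v=00]: 0100  = hex 4
  rows 4-7 [u,v=01]: 0100  = hex 4
  rows 8-11 [u,v=10]: 1010  = hex A
  rows 12-15 [u,v=11]: 1010  = hex A
Counterexample vector (row 0 .. row 15) = 0100010010101010
Output column grouped in 4s = 0100 0100 1010 1010 = 0x44AA
Convert to decimal digit by digit (value = value*16 + digit):
  4 -> 4
  4*16 + 4 = 68
  68*16 + 10 (A) = 1098
  1098*16 + 10 (A) = 17578
Decimal = 17578

17578


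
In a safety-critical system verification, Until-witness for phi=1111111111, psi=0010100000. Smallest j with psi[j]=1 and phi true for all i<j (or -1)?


(phi U psi) at 0: need smallest j with psi[j]=1 and phi[i]=1 for all i in [0,j).
Scan from step 0:
  step 0: phi=1, psi=0 -> continue
  step 1: phi=1, psi=0 -> continue
  step 2: psi=1 and phi held for [0,2) -> witness found
Witness step = 2

2


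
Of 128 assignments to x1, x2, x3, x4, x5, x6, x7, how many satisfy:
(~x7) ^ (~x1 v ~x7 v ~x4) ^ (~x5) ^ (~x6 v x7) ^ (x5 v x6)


CNF with 5 clauses over 7 vars (128 assignments).
An assignment satisfies CNF iff every clause has >=1 true literal.
Check each row (bits = x1,x2,x3,x4,x5,x6,x7; clause T/F shown):
  row 0 [0000000]: clauses=TTTTF -> 0
  row 1 [0000001]: clauses=FTTTF -> 0
  row 2 [0000010]: clauses=TTTFT -> 0
  row 3 [0000011]: clauses=FTTTT -> 0
  row 4 [0000100]: clauses=TTFTT -> 0
  (every remaining row is evaluated the same way; all 128 results are listed next)
Full result column, 8 rows per line (x1,x2,x3,x4 fixed per line; x5,x6,x7 runs 000..111 left to right):
  rows 0-7 [x1,x2,x3,x4=0000]: 00000000  (ones: 0)
  rows 8-15 [x1,x2,x3,x4=0001]: 00000000  (ones: 0)
  rows 16-23 [x1,x2,x3,x4=0010]: 00000000  (ones: 0)
  rows 24-31 [x1,x2,x3,x4=0011]: 00000000  (ones: 0)
  rows 32-39 [x1,x2,x3,x4=0100]: 00000000  (ones: 0)
  rows 40-47 [x1,x2,x3,x4=0101]: 00000000  (ones: 0)
  rows 48-55 [x1,x2,x3,x4=0110]: 00000000  (ones: 0)
  rows 56-63 [x1,x2,x3,x4=0111]: 00000000  (ones: 0)
  rows 64-71 [x1,x2,x3,x4=1000]: 00000000  (ones: 0)
  rows 72-79 [x1,x2,x3,x4=1001]: 00000000  (ones: 0)
  rows 80-87 [x1,x2,x3,x4=1010]: 00000000  (ones: 0)
  rows 88-95 [x1,x2,x3,x4=1011]: 00000000  (ones: 0)
  rows 96-103 [x1,x2,x3,x4=1100]: 00000000  (ones: 0)
  rows 104-111 [x1,x2,x3,x4=1101]: 00000000  (ones: 0)
  rows 112-119 [x1,x2,x3,x4=1110]: 00000000  (ones: 0)
  rows 120-127 [x1,x2,x3,x4=1111]: 00000000  (ones: 0)
Satisfying assignments = 0+0+0+0+0+0+0+0+0+0+0+0+0+0+0+0 = 0

0


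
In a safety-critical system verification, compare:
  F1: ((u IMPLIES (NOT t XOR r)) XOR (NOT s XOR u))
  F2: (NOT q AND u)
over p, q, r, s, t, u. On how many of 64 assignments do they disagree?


F1 = ((u IMPLIES (NOT t XOR r)) XOR (NOT s XOR u))
F2 = (NOT q AND u)
Evaluate both on each of 64 rows (bits = p,q,r,s,t,u):
  row 0 [000000]: F1=0 F2=0 -> 0
  row 1 [000001]: F1=1 F2=1 -> 0
  row 2 [000010]: F1=0 F2=0 -> 0
  row 3 [000011]: F1=0 F2=1 (differ) -> 1
  row 4 [000100]: F1=1 F2=0 (differ) -> 1
  (every remaining row is evaluated the same way; all 64 results are listed next)
Full result column, 8 rows per line (p,q,r fixed per line; s,t,u runs 000..111 left to right):
  rows 0-7 [p,q,r=000]: 00011110  (ones: 4)
  rows 8-15 [p,q,r=001]: 01001011  (ones: 4)
  rows 16-23 [p,q,r=010]: 01001011  (ones: 4)
  rows 24-31 [p,q,r=011]: 00011110  (ones: 4)
  rows 32-39 [p,q,r=100]: 00011110  (ones: 4)
  rows 40-47 [p,q,r=101]: 01001011  (ones: 4)
  rows 48-55 [p,q,r=110]: 01001011  (ones: 4)
  rows 56-63 [p,q,r=111]: 00011110  (ones: 4)
Disagreements = 4+4+4+4+4+4+4+4 = 32

32


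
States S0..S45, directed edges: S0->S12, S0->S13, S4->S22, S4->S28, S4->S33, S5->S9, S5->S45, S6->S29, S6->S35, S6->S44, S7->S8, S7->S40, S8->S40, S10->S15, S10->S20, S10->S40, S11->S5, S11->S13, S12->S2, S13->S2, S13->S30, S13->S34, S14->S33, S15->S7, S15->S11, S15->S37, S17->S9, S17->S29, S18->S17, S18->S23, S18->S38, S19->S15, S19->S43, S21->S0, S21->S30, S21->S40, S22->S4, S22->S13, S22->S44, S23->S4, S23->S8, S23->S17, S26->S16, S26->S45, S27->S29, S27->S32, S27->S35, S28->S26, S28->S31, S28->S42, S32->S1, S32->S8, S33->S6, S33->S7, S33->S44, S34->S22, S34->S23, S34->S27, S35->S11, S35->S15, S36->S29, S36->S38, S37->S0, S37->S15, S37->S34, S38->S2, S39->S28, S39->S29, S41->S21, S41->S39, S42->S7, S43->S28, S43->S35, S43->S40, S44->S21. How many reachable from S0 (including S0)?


BFS from S0:
  layer 0: {S0}
  layer 1: {S12, S13}
  layer 2: {S2, S30, S34}
  layer 3: {S22, S23, S27}
  layer 4: {S4, S8, S17, S29, S32, S35, S44}
  layer 5: {S1, S9, S11, S15, S21, S28, S33, S40}
  layer 6: {S5, S6, S7, S26, S31, S37, S42}
  layer 7: {S16, S45}
Reachable set: {S0, S1, S2, S4, S5, S6, S7, S8, S9, S11, S12, S13, S15, S16, S17, S21, S22, S23, S26, S27, S28, S29, S30, S31, S32, S33, S34, S35, S37, S40, S42, S44, S45}
Count = 33

33


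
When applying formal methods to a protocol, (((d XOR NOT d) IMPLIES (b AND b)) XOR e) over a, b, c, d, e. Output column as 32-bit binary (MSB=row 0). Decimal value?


Formula: (((d XOR NOT d) IMPLIES (b AND b)) XOR e) over a, b, c, d, e (32 rows)
Evaluate each row (bits = a,b,c,d,e, MSB first):
  row 0 [00000]: (((0 XOR NOT 0) IMPLIES (0 AND 0)) XOR 0) -> 0
  row 1 [00001]: (((0 XOR NOT 0) IMPLIES (0 AND 0)) XOR 1) -> 1
  row 2 [00010]: (((1 XOR NOT 1) IMPLIES (0 AND 0)) XOR 0) -> 0
  row 3 [00011]: (((1 XOR NOT 1) IMPLIES (0 AND 0)) XOR 1) -> 1
  row 4 [00100]: (((0 XOR NOT 0) IMPLIES (0 AND 0)) XOR 0) -> 0
  row 5 [00101]: (((0 XOR NOT 0) IMPLIES (0 AND 0)) XOR 1) -> 1
  row 6 [00110]: (((1 XOR NOT 1) IMPLIES (0 AND 0)) XOR 0) -> 0
  row 7 [00111]: (((1 XOR NOT 1) IMPLIES (0 AND 0)) XOR 1) -> 1
  row 8 [01000]: (((0 XOR NOT 0) IMPLIES (1 AND 1)) XOR 0) -> 1
  row 9 [01001]: (((0 XOR NOT 0) IMPLIES (1 AND 1)) XOR 1) -> 0
  row 10 [01010]: (((1 XOR NOT 1) IMPLIES (1 AND 1)) XOR 0) -> 1
  row 11 [01011]: (((1 XOR NOT 1) IMPLIES (1 AND 1)) XOR 1) -> 0
  row 12 [01100]: (((0 XOR NOT 0) IMPLIES (1 AND 1)) XOR 0) -> 1
  row 13 [01101]: (((0 XOR NOT 0) IMPLIES (1 AND 1)) XOR 1) -> 0
  row 14 [01110]: (((1 XOR NOT 1) IMPLIES (1 AND 1)) XOR 0) -> 1
  row 15 [01111]: (((1 XOR NOT 1) IMPLIES (1 AND 1)) XOR 1) -> 0
  row 16 [10000]: (((0 XOR NOT 0) IMPLIES (0 AND 0)) XOR 0) -> 0
  row 17 [10001]: (((0 XOR NOT 0) IMPLIES (0 AND 0)) XOR 1) -> 1
  row 18 [10010]: (((1 XOR NOT 1) IMPLIES (0 AND 0)) XOR 0) -> 0
  row 19 [10011]: (((1 XOR NOT 1) IMPLIES (0 AND 0)) XOR 1) -> 1
  row 20 [10100]: (((0 XOR NOT 0) IMPLIES (0 AND 0)) XOR 0) -> 0
  row 21 [10101]: (((0 XOR NOT 0) IMPLIES (0 AND 0)) XOR 1) -> 1
  row 22 [10110]: (((1 XOR NOT 1) IMPLIES (0 AND 0)) XOR 0) -> 0
  row 23 [10111]: (((1 XOR NOT 1) IMPLIES (0 AND 0)) XOR 1) -> 1
  row 24 [11000]: (((0 XOR NOT 0) IMPLIES (1 AND 1)) XOR 0) -> 1
  row 25 [11001]: (((0 XOR NOT 0) IMPLIES (1 AND 1)) XOR 1) -> 0
  row 26 [11010]: (((1 XOR NOT 1) IMPLIES (1 AND 1)) XOR 0) -> 1
  row 27 [11011]: (((1 XOR NOT 1) IMPLIES (1 AND 1)) XOR 1) -> 0
  row 28 [11100]: (((0 XOR NOT 0) IMPLIES (1 AND 1)) XOR 0) -> 1
  row 29 [11101]: (((0 XOR NOT 0) IMPLIES (1 AND 1)) XOR 1) -> 0
  row 30 [11110]: (((1 XOR NOT 1) IMPLIES (1 AND 1)) XOR 0) -> 1
  row 31 [11111]: (((1 XOR NOT 1) IMPLIES (1 AND 1)) XOR 1) -> 0
Full result column, 4 rows per line (a,b,c fixed per line; d,e runs 00..11 left to right):
  rows 0-3 [a,b,c=000]: 0101  = hex 5
  rows 4-7 [a,b,c=001]: 0101  = hex 5
  rows 8-11 [a,b,c=010]: 1010  = hex A
  rows 12-15 [a,b,c=011]: 1010  = hex A
  rows 16-19 [a,b,c=100]: 0101  = hex 5
  rows 20-23 [a,b,c=101]: 0101  = hex 5
  rows 24-27 [a,b,c=110]: 1010  = hex A
  rows 28-31 [a,b,c=111]: 1010  = hex A
Output column (row 0 .. row 31) = 01010101101010100101010110101010
Output column grouped in 4s = 0101 0101 1010 1010 0101 0101 1010 1010 = 0x55AA55AA
Convert to decimal digit by digit (value = value*16 + digit):
  5 -> 5
  5*16 + 5 = 85
  85*16 + 10 (A) = 1370
  1370*16 + 10 (A) = 21930
  21930*16 + 5 = 350885
  350885*16 + 5 = 5614165
  5614165*16 + 10 (A) = 89826650
  89826650*16 + 10 (A) = 1437226410
Decimal = 1437226410

1437226410


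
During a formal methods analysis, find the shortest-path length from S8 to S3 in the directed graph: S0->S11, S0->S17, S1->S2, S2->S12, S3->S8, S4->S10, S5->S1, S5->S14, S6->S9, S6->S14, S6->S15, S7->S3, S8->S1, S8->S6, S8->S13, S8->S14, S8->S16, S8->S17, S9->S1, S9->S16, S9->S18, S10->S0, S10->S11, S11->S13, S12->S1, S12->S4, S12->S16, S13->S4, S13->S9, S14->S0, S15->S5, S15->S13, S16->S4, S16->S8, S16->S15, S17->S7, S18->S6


BFS layer-by-layer from S8:
  dist 0: {S8}
  dist 1: {S1, S6, S13, S14, S16, S17}
  dist 2: {S0, S2, S4, S7, S9, S15}
  dist 3: {S3, S5, S10, S11, S12, S18}
  -> S3 reached at distance 3
Shortest path length = 3

3


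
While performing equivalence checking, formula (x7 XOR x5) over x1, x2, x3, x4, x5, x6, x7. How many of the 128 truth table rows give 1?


Formula: (x7 XOR x5) over 7 vars (128 rows)
Evaluate each row (x1, x2, x3, x4, x5, x6, x7 as bits, MSB first):
  row 0 [0000000]: (0 XOR 0) -> 0
  row 1 [0000001]: (1 XOR 0) -> 1
  row 2 [0000010]: (0 XOR 0) -> 0
  row 3 [0000011]: (1 XOR 0) -> 1
  row 4 [0000100]: (0 XOR 1) -> 1
  (every remaining row is evaluated the same way; all 128 results are listed next)
Full result column, 8 rows per line (x1,x2,x3,x4 fixed per line; x5,x6,x7 runs 000..111 left to right):
  rows 0-7 [x1,x2,x3,x4=0000]: 01011010  (ones: 4)
  rows 8-15 [x1,x2,x3,x4=0001]: 01011010  (ones: 4)
  rows 16-23 [x1,x2,x3,x4=0010]: 01011010  (ones: 4)
  rows 24-31 [x1,x2,x3,x4=0011]: 01011010  (ones: 4)
  rows 32-39 [x1,x2,x3,x4=0100]: 01011010  (ones: 4)
  rows 40-47 [x1,x2,x3,x4=0101]: 01011010  (ones: 4)
  rows 48-55 [x1,x2,x3,x4=0110]: 01011010  (ones: 4)
  rows 56-63 [x1,x2,x3,x4=0111]: 01011010  (ones: 4)
  rows 64-71 [x1,x2,x3,x4=1000]: 01011010  (ones: 4)
  rows 72-79 [x1,x2,x3,x4=1001]: 01011010  (ones: 4)
  rows 80-87 [x1,x2,x3,x4=1010]: 01011010  (ones: 4)
  rows 88-95 [x1,x2,x3,x4=1011]: 01011010  (ones: 4)
  rows 96-103 [x1,x2,x3,x4=1100]: 01011010  (ones: 4)
  rows 104-111 [x1,x2,x3,x4=1101]: 01011010  (ones: 4)
  rows 112-119 [x1,x2,x3,x4=1110]: 01011010  (ones: 4)
  rows 120-127 [x1,x2,x3,x4=1111]: 01011010  (ones: 4)
Count of 1-rows = 4+4+4+4+4+4+4+4+4+4+4+4+4+4+4+4 = 64

64


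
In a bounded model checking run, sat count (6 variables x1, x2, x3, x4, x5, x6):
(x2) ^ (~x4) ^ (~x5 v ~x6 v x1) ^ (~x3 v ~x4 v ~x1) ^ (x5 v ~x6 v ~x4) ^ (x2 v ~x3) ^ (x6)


CNF with 7 clauses over 6 vars (64 assignments).
An assignment satisfies CNF iff every clause has >=1 true literal.
Check each row (bits = x1,x2,x3,x4,x5,x6; clause T/F shown):
  row 0 [000000]: clauses=FTTTTTF -> 0
  row 1 [000001]: clauses=FTTTTTT -> 0
  row 2 [000010]: clauses=FTTTTTF -> 0
  row 3 [000011]: clauses=FTFTTTT -> 0
  row 4 [000100]: clauses=FFTTTTF -> 0
  (every remaining row is evaluated the same way; all 64 results are listed next)
Full result column, 8 rows per line (x1,x2,x3 fixed per line; x4,x5,x6 runs 000..111 left to right):
  rows 0-7 [x1,x2,x3=000]: 00000000  (ones: 0)
  rows 8-15 [x1,x2,x3=001]: 00000000  (ones: 0)
  rows 16-23 [x1,x2,x3=010]: 01000000  (ones: 1)
  rows 24-31 [x1,x2,x3=011]: 01000000  (ones: 1)
  rows 32-39 [x1,x2,x3=100]: 00000000  (ones: 0)
  rows 40-47 [x1,x2,x3=101]: 00000000  (ones: 0)
  rows 48-55 [x1,x2,x3=110]: 01010000  (ones: 2)
  rows 56-63 [x1,x2,x3=111]: 01010000  (ones: 2)
Satisfying assignments = 0+0+1+1+0+0+2+2 = 6

6


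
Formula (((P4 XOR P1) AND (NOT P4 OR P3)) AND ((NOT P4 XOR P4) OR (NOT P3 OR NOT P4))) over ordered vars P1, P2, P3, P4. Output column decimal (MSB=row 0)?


Formula: (((P4 XOR P1) AND (NOT P4 OR P3)) AND ((NOT P4 XOR P4) OR (NOT P3 OR NOT P4))) over P1, P2, P3, P4 (16 rows)
Evaluate each row (bits = P1,P2,P3,P4, MSB first):
  row 0 [0000]: (((0 XOR 0) AND (NOT 0 OR 0)) AND ((NOT 0 XOR 0) OR (NOT 0 OR NOT 0))) -> 0
  row 1 [0001]: (((1 XOR 0) AND (NOT 1 OR 0)) AND ((NOT 1 XOR 1) OR (NOT 0 OR NOT 1))) -> 0
  row 2 [0010]: (((0 XOR 0) AND (NOT 0 OR 1)) AND ((NOT 0 XOR 0) OR (NOT 1 OR NOT 0))) -> 0
  row 3 [0011]: (((1 XOR 0) AND (NOT 1 OR 1)) AND ((NOT 1 XOR 1) OR (NOT 1 OR NOT 1))) -> 1
  row 4 [0100]: (((0 XOR 0) AND (NOT 0 OR 0)) AND ((NOT 0 XOR 0) OR (NOT 0 OR NOT 0))) -> 0
  row 5 [0101]: (((1 XOR 0) AND (NOT 1 OR 0)) AND ((NOT 1 XOR 1) OR (NOT 0 OR NOT 1))) -> 0
  row 6 [0110]: (((0 XOR 0) AND (NOT 0 OR 1)) AND ((NOT 0 XOR 0) OR (NOT 1 OR NOT 0))) -> 0
  row 7 [0111]: (((1 XOR 0) AND (NOT 1 OR 1)) AND ((NOT 1 XOR 1) OR (NOT 1 OR NOT 1))) -> 1
  row 8 [1000]: (((0 XOR 1) AND (NOT 0 OR 0)) AND ((NOT 0 XOR 0) OR (NOT 0 OR NOT 0))) -> 1
  row 9 [1001]: (((1 XOR 1) AND (NOT 1 OR 0)) AND ((NOT 1 XOR 1) OR (NOT 0 OR NOT 1))) -> 0
  row 10 [1010]: (((0 XOR 1) AND (NOT 0 OR 1)) AND ((NOT 0 XOR 0) OR (NOT 1 OR NOT 0))) -> 1
  row 11 [1011]: (((1 XOR 1) AND (NOT 1 OR 1)) AND ((NOT 1 XOR 1) OR (NOT 1 OR NOT 1))) -> 0
  row 12 [1100]: (((0 XOR 1) AND (NOT 0 OR 0)) AND ((NOT 0 XOR 0) OR (NOT 0 OR NOT 0))) -> 1
  row 13 [1101]: (((1 XOR 1) AND (NOT 1 OR 0)) AND ((NOT 1 XOR 1) OR (NOT 0 OR NOT 1))) -> 0
  row 14 [1110]: (((0 XOR 1) AND (NOT 0 OR 1)) AND ((NOT 0 XOR 0) OR (NOT 1 OR NOT 0))) -> 1
  row 15 [1111]: (((1 XOR 1) AND (NOT 1 OR 1)) AND ((NOT 1 XOR 1) OR (NOT 1 OR NOT 1))) -> 0
Full result column, 4 rows per line (P1,P2 fixed per line; P3,P4 runs 00..11 left to right):
  rows 0-3 [P1,P2=00]: 0001  = hex 1
  rows 4-7 [P1,P2=01]: 0001  = hex 1
  rows 8-11 [P1,P2=10]: 1010  = hex A
  rows 12-15 [P1,P2=11]: 1010  = hex A
Output column (row 0 .. row 15) = 0001000110101010
Output column grouped in 4s = 0001 0001 1010 1010 = 0x11AA
Convert to decimal digit by digit (value = value*16 + digit):
  1 -> 1
  1*16 + 1 = 17
  17*16 + 10 (A) = 282
  282*16 + 10 (A) = 4522
Decimal = 4522

4522


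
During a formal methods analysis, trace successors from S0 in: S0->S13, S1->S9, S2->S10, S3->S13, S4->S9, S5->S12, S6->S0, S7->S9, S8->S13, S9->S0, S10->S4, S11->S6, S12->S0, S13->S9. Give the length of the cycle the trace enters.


Trace from S0 until a state repeats:
  S0 -> S13 -> S9 -> S0
S0 first seen at step 0, revisited at step 3.
Cycle length = 3 - 0 = 3

3


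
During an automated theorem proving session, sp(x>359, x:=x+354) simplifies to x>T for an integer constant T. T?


Formula: sp(P, x:=E) = exists old_x. (x = E[old_x/x]) AND P[old_x/x] (old_x is the value of x before the assignment; eliminate old_x by solving x = E[old_x/x] for old_x)
Step 1: Precondition P: x>359, i.e. old_x > 359
Step 2: Assignment gives x = old_x + 354, so old_x = x - 354
Step 3: Substitute into P: x - 354 > 359
Step 4: Simplify: x > 359+354 = 713

713


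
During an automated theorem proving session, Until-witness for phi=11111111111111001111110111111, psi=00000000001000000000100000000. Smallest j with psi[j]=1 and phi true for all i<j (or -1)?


(phi U psi) at 0: need smallest j with psi[j]=1 and phi[i]=1 for all i in [0,j).
Scan from step 0:
  step 0: phi=1, psi=0 -> continue
  step 1: phi=1, psi=0 -> continue
  step 2: phi=1, psi=0 -> continue
  step 3: phi=1, psi=0 -> continue
  step 10: psi=1 and phi held for [0,10) -> witness found
Witness step = 10

10


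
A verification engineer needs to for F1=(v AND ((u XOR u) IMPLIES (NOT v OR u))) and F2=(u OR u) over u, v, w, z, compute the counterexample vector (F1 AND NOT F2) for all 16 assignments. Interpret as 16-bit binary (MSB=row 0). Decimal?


F1 = (v AND ((u XOR u) IMPLIES (NOT v OR u)))
F2 = (u OR u)
Counterexample to F1=>F2 is where F1=1 and F2=0.
Evaluate each row (bits = u,v,w,z, MSB first):
  row 0 [0000]: F1=0 F2=0 -> F1&~F2 -> 0
  row 1 [0001]: F1=0 F2=0 -> F1&~F2 -> 0
  row 2 [0010]: F1=0 F2=0 -> F1&~F2 -> 0
  row 3 [0011]: F1=0 F2=0 -> F1&~F2 -> 0
  row 4 [0100]: F1=1 F2=0 -> F1&~F2 -> 1
  row 5 [0101]: F1=1 F2=0 -> F1&~F2 -> 1
  row 6 [0110]: F1=1 F2=0 -> F1&~F2 -> 1
  row 7 [0111]: F1=1 F2=0 -> F1&~F2 -> 1
  row 8 [1000]: F1=0 F2=1 -> F1&~F2 -> 0
  row 9 [1001]: F1=0 F2=1 -> F1&~F2 -> 0
  row 10 [1010]: F1=0 F2=1 -> F1&~F2 -> 0
  row 11 [1011]: F1=0 F2=1 -> F1&~F2 -> 0
  row 12 [1100]: F1=1 F2=1 -> F1&~F2 -> 0
  row 13 [1101]: F1=1 F2=1 -> F1&~F2 -> 0
  row 14 [1110]: F1=1 F2=1 -> F1&~F2 -> 0
  row 15 [1111]: F1=1 F2=1 -> F1&~F2 -> 0
Full result column, 4 rows per line (u,v fixed per line; w,z runs 00..11 left to right):
  rows 0-3 [u,v=00]: 0000  = hex 0
  rows 4-7 [u,v=01]: 1111  = hex F
  rows 8-11 [u,v=10]: 0000  = hex 0
  rows 12-15 [u,v=11]: 0000  = hex 0
Counterexample vector (row 0 .. row 15) = 0000111100000000
Output column grouped in 4s = 0000 1111 0000 0000 = 0x0F00
Convert to decimal digit by digit (value = value*16 + digit):
  0 -> 0
  0*16 + 15 (F) = 15
  15*16 + 0 = 240
  240*16 + 0 = 3840
Decimal = 3840

3840


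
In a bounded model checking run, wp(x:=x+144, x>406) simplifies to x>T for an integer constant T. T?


Formula: wp(x:=E, P) = P[E/x] (substitute E for x in postcondition)
Step 1: Postcondition: x>406
Step 2: Substitute x+144 for x: x+144>406
Step 3: Solve for x: x > 406-144 = 262

262


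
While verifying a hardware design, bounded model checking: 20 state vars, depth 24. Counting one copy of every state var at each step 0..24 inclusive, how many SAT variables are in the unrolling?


BMC unrolls to depth k, creating one copy of each state var for steps 0..k.
Step count = 24 + 1 = 25 (steps 0 through 24)
Vars per step = 20
Total = 20 * 25 = 500

500


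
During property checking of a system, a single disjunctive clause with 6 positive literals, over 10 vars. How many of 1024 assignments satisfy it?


Step 1: Total=2^10=1024
Step 2: Unsat when all 6 false: 2^4=16
Step 3: Sat=1024-16=1008

1008


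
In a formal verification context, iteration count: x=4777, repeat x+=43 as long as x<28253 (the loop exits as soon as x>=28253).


Step 1: x goes from 4777 toward 28253 by 43; the body runs while x<28253, so iterations = ceil((bound-start)/step)
Step 2: Distance=23476
Step 3: ceil(23476/43)=546

546


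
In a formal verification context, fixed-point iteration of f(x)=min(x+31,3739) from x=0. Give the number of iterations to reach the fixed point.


Step 1: x=0, cap=3739, increment=31
Step 2: x grows by 31 each step until capped at 3739; fixed point is x=3739
Step 3: iterations = ceil(3739/31) = 121

121


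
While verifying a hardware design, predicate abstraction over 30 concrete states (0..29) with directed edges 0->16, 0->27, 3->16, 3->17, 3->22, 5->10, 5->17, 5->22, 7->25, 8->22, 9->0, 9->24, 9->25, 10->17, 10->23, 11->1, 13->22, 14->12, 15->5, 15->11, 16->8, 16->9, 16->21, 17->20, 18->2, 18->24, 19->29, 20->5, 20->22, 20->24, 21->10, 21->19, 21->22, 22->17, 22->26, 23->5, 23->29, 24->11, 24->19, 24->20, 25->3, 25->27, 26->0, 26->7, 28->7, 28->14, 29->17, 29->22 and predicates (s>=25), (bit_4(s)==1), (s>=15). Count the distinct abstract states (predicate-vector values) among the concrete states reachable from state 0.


BFS from 0:
Concrete reachable: {0, 1, 3, 5, 7, 8, 9, 10, 11, 16, 17, 19, 20, 21, 22, 23, 24, 25, 26, 27, 29}
Abstract via predicates (s>=25), (bit_4(s)==1), (s>=15):
  (0,0,0) <- {0, 1, 3, 5, 7, 8, 9, 10, 11}
  (0,1,1) <- {16, 17, 19, 20, 21, 22, 23, 24}
  (1,1,1) <- {25, 26, 27, 29}
Distinct abstract states = 3

3


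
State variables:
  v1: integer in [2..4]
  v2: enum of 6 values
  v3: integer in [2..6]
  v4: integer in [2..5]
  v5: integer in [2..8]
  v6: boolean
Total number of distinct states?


State space = product of domain sizes of all variables.
Domain sizes:
  v1 (integer in [2..4]): 3
  v2 (enum of 6 values): 6
  v3 (integer in [2..6]): 5
  v4 (integer in [2..5]): 4
  v5 (integer in [2..8]): 7
  v6 (boolean): 2
Product = 3 * 6 * 5 * 4 * 7 * 2 = 5040

5040


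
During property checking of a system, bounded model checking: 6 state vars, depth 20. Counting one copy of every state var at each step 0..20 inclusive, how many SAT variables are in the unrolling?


BMC unrolls to depth k, creating one copy of each state var for steps 0..k.
Step count = 20 + 1 = 21 (steps 0 through 20)
Vars per step = 6
Total = 6 * 21 = 126

126


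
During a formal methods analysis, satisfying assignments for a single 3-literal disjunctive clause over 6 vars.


Step 1: Total=2^6=64
Step 2: Unsat when all 3 false: 2^3=8
Step 3: Sat=64-8=56

56


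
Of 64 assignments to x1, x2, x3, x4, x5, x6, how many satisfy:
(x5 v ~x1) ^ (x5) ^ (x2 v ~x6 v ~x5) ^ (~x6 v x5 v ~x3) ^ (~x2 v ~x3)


CNF with 5 clauses over 6 vars (64 assignments).
An assignment satisfies CNF iff every clause has >=1 true literal.
Check each row (bits = x1,x2,x3,x4,x5,x6; clause T/F shown):
  row 0 [000000]: clauses=TFTTT -> 0
  row 1 [000001]: clauses=TFTTT -> 0
  row 2 [000010]: clauses=TTTTT -> 1
  row 3 [000011]: clauses=TTFTT -> 0
  row 4 [000100]: clauses=TFTTT -> 0
  (every remaining row is evaluated the same way; all 64 results are listed next)
Full result column, 8 rows per line (x1,x2,x3 fixed per line; x4,x5,x6 runs 000..111 left to right):
  rows 0-7 [x1,x2,x3=000]: 00100010  (ones: 2)
  rows 8-15 [x1,x2,x3=001]: 00100010  (ones: 2)
  rows 16-23 [x1,x2,x3=010]: 00110011  (ones: 4)
  rows 24-31 [x1,x2,x3=011]: 00000000  (ones: 0)
  rows 32-39 [x1,x2,x3=100]: 00100010  (ones: 2)
  rows 40-47 [x1,x2,x3=101]: 00100010  (ones: 2)
  rows 48-55 [x1,x2,x3=110]: 00110011  (ones: 4)
  rows 56-63 [x1,x2,x3=111]: 00000000  (ones: 0)
Satisfying assignments = 2+2+4+0+2+2+4+0 = 16

16


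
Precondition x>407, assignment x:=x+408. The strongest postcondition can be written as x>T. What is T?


Formula: sp(P, x:=E) = exists old_x. (x = E[old_x/x]) AND P[old_x/x] (old_x is the value of x before the assignment; eliminate old_x by solving x = E[old_x/x] for old_x)
Step 1: Precondition P: x>407, i.e. old_x > 407
Step 2: Assignment gives x = old_x + 408, so old_x = x - 408
Step 3: Substitute into P: x - 408 > 407
Step 4: Simplify: x > 407+408 = 815

815


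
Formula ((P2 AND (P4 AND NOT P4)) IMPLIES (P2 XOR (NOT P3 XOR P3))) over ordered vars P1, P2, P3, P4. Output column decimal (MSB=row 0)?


Formula: ((P2 AND (P4 AND NOT P4)) IMPLIES (P2 XOR (NOT P3 XOR P3))) over P1, P2, P3, P4 (16 rows)
Evaluate each row (bits = P1,P2,P3,P4, MSB first):
  row 0 [0000]: ((0 AND (0 AND NOT 0)) IMPLIES (0 XOR (NOT 0 XOR 0))) -> 1
  row 1 [0001]: ((0 AND (1 AND NOT 1)) IMPLIES (0 XOR (NOT 0 XOR 0))) -> 1
  row 2 [0010]: ((0 AND (0 AND NOT 0)) IMPLIES (0 XOR (NOT 1 XOR 1))) -> 1
  row 3 [0011]: ((0 AND (1 AND NOT 1)) IMPLIES (0 XOR (NOT 1 XOR 1))) -> 1
  row 4 [0100]: ((1 AND (0 AND NOT 0)) IMPLIES (1 XOR (NOT 0 XOR 0))) -> 1
  row 5 [0101]: ((1 AND (1 AND NOT 1)) IMPLIES (1 XOR (NOT 0 XOR 0))) -> 1
  row 6 [0110]: ((1 AND (0 AND NOT 0)) IMPLIES (1 XOR (NOT 1 XOR 1))) -> 1
  row 7 [0111]: ((1 AND (1 AND NOT 1)) IMPLIES (1 XOR (NOT 1 XOR 1))) -> 1
  row 8 [1000]: ((0 AND (0 AND NOT 0)) IMPLIES (0 XOR (NOT 0 XOR 0))) -> 1
  row 9 [1001]: ((0 AND (1 AND NOT 1)) IMPLIES (0 XOR (NOT 0 XOR 0))) -> 1
  row 10 [1010]: ((0 AND (0 AND NOT 0)) IMPLIES (0 XOR (NOT 1 XOR 1))) -> 1
  row 11 [1011]: ((0 AND (1 AND NOT 1)) IMPLIES (0 XOR (NOT 1 XOR 1))) -> 1
  row 12 [1100]: ((1 AND (0 AND NOT 0)) IMPLIES (1 XOR (NOT 0 XOR 0))) -> 1
  row 13 [1101]: ((1 AND (1 AND NOT 1)) IMPLIES (1 XOR (NOT 0 XOR 0))) -> 1
  row 14 [1110]: ((1 AND (0 AND NOT 0)) IMPLIES (1 XOR (NOT 1 XOR 1))) -> 1
  row 15 [1111]: ((1 AND (1 AND NOT 1)) IMPLIES (1 XOR (NOT 1 XOR 1))) -> 1
Full result column, 4 rows per line (P1,P2 fixed per line; P3,P4 runs 00..11 left to right):
  rows 0-3 [P1,P2=00]: 1111  = hex F
  rows 4-7 [P1,P2=01]: 1111  = hex F
  rows 8-11 [P1,P2=10]: 1111  = hex F
  rows 12-15 [P1,P2=11]: 1111  = hex F
Output column (row 0 .. row 15) = 1111111111111111
Output column grouped in 4s = 1111 1111 1111 1111 = 0xFFFF
Convert to decimal digit by digit (value = value*16 + digit):
  F -> 15
  15*16 + 15 (F) = 255
  255*16 + 15 (F) = 4095
  4095*16 + 15 (F) = 65535
Decimal = 65535

65535


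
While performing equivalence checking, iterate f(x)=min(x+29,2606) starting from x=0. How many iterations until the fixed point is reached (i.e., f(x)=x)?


Step 1: x=0, cap=2606, increment=29
Step 2: x grows by 29 each step until capped at 2606; fixed point is x=2606
Step 3: iterations = ceil(2606/29) = 90

90


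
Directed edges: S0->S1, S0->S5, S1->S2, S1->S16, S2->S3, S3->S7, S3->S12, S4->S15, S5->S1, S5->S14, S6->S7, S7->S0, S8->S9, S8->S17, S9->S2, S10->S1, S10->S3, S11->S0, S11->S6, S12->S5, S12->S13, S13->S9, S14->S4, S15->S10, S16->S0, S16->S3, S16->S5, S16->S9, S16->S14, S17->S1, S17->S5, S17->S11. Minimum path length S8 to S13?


BFS layer-by-layer from S8:
  dist 0: {S8}
  dist 1: {S9, S17}
  dist 2: {S1, S2, S5, S11}
  dist 3: {S0, S3, S6, S14, S16}
  dist 4: {S4, S7, S12}
  dist 5: {S13, S15}
  -> S13 reached at distance 5
Shortest path length = 5

5


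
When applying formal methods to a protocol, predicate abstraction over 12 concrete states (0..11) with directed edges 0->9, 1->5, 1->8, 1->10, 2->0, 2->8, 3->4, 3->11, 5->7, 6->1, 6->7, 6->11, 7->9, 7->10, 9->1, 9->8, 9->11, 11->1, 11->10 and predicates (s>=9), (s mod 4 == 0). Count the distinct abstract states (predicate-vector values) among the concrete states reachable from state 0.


BFS from 0:
Concrete reachable: {0, 1, 5, 7, 8, 9, 10, 11}
Abstract via predicates (s>=9), (s mod 4 == 0):
  (0,0) <- {1, 5, 7}
  (0,1) <- {0, 8}
  (1,0) <- {9, 10, 11}
Distinct abstract states = 3

3
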